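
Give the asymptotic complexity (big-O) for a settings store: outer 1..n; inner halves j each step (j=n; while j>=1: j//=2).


Reasoning: n times log n
Complexity: O(n log n)

O(n log n)


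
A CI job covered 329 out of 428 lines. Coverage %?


Coverage = covered / total * 100
Coverage = 329 / 428 * 100
Coverage = 76.87%

76.87%


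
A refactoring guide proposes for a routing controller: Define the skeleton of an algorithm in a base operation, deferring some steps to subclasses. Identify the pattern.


This matches the Template Method pattern

Template Method


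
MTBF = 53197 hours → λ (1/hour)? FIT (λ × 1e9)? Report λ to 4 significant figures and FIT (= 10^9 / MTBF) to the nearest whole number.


Formula: λ = 1 / MTBF; FIT = λ × 1e9 = 1e9 / MTBF
λ = 1 / 53197 ≈ 1.880e-05 failures/hour
FIT = 1e9 / 53197 ≈ 18798 failures per 1e9 hours (nearest whole number)

λ = 1.880e-05 /h, FIT = 18798


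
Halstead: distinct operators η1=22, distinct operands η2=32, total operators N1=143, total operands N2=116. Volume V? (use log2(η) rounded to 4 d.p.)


Formula: V = N * log2(η), where N = N1 + N2 and η = η1 + η2
η = 22 + 32 = 54
N = 143 + 116 = 259
log2(54) ≈ 5.7549
V = 259 * 5.7549 = 1490.52

1490.52


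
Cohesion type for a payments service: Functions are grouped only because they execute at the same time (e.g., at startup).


Reasoning: Related by timing only
Type: Temporal cohesion

Temporal cohesion


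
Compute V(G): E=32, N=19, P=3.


Formula: V(G) = E - N + 2P
V(G) = 32 - 19 + 2*3
V(G) = 13 + 6
V(G) = 19

19


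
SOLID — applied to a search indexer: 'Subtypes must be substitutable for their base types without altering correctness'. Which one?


This describes the Liskov Substitution Principle (LSP)

Liskov Substitution Principle (LSP)


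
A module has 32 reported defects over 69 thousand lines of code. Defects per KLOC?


Defect density = defects / KLOC
Defect density = 32 / 69
Defect density = 0.464 defects/KLOC

0.464 defects/KLOC


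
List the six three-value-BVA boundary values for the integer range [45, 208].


Range: [45, 208]
Boundaries: just below min, min, min+1, max-1, max, just above max
Values: [44, 45, 46, 207, 208, 209]

[44, 45, 46, 207, 208, 209]


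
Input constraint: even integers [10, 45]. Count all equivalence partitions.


Constraint: even integers in [10, 45]
Class 1: x < 10 — out-of-range invalid
Class 2: x in [10,45] but odd — wrong type invalid
Class 3: x in [10,45] and even — valid
Class 4: x > 45 — out-of-range invalid
Total equivalence classes: 4

4 equivalence classes


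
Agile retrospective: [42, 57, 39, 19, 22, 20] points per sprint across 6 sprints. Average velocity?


Formula: Avg velocity = Total points / Number of sprints
Points: [42, 57, 39, 19, 22, 20]
Sum = 42 + 57 + 39 + 19 + 22 + 20 = 199
Avg velocity = 199 / 6 = 33.17 points/sprint

33.17 points/sprint


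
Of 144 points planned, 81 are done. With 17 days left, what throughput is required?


Formula: Required rate = Remaining points / Days left
Remaining = 144 - 81 = 63 points
Required rate = 63 / 17 = 3.71 points/day

3.71 points/day


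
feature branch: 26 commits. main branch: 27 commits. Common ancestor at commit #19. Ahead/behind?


Common ancestor: commit #19
feature commits after divergence: 26 - 19 = 7
main commits after divergence: 27 - 19 = 8
feature is 7 commits ahead of main
main is 8 commits ahead of feature

feature ahead: 7, main ahead: 8


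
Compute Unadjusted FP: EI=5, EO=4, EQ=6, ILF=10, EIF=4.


UFP = EI*4 + EO*5 + EQ*4 + ILF*10 + EIF*7
UFP = 5*4 + 4*5 + 6*4 + 10*10 + 4*7
UFP = 20 + 20 + 24 + 100 + 28
UFP = 192

192


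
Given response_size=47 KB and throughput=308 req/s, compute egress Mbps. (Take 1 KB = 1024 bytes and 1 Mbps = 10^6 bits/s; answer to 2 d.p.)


Formula: Mbps = payload_bytes * RPS * 8 / 1e6
Payload per request = 47 KB = 47 * 1024 = 48128 bytes
Total bytes/sec = 48128 * 308 = 14823424
Total bits/sec = 14823424 * 8 = 118587392
Mbps = 118587392 / 1e6 = 118.59

118.59 Mbps


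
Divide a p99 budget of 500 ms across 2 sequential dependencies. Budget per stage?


Formula: per_stage = total_budget / stages
per_stage = 500 / 2
per_stage = 250.0 ms

250.0 ms


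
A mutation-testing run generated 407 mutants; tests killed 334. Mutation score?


Mutation score = killed / total * 100
Mutation score = 334 / 407 * 100
Mutation score = 82.06%

82.06%


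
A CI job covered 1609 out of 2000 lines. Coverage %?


Coverage = covered / total * 100
Coverage = 1609 / 2000 * 100
Coverage = 80.45%

80.45%


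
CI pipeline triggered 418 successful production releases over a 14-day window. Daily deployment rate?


Formula: deployments per day = releases / days
= 418 / 14
= 29.857 deploys/day
(equivalently, 209.0 deploys/week)

29.857 deploys/day


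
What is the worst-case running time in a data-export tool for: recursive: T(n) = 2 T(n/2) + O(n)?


Reasoning: master theorem case 2 (merge-sort recurrence)
Complexity: O(n log n)

O(n log n)


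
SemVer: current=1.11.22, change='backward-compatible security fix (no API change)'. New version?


Current: 1.11.22
Change category: 'backward-compatible security fix (no API change)' → patch bump
SemVer rule: patch bump → increment PATCH (MAJOR and MINOR unchanged)
New: 1.11.23

1.11.23


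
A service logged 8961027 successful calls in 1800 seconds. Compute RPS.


Formula: throughput = requests / seconds
throughput = 8961027 / 1800
throughput = 4978.35 requests/second

4978.35 requests/second


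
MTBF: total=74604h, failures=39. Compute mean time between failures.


Formula: MTBF = Total operating time / Number of failures
MTBF = 74604 / 39
MTBF = 1912.92 hours

1912.92 hours


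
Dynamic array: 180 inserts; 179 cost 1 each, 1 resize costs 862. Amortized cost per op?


Formula: Amortized cost = Total cost / Operations
Total cost = (179 * 1) + (1 * 862)
Total cost = 179 + 862 = 1041
Amortized = 1041 / 180 = 5.7833

5.7833


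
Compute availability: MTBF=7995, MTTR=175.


Availability = MTBF / (MTBF + MTTR)
Availability = 7995 / (7995 + 175)
Availability = 7995 / 8170
Availability = 97.858%

97.858%


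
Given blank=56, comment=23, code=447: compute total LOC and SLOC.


Total LOC = blank + comment + code
Total LOC = 56 + 23 + 447 = 526
SLOC (source only) = code = 447

Total LOC: 526, SLOC: 447


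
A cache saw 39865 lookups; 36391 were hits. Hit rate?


Formula: hit rate = hits / (hits + misses) * 100
hit rate = 36391 / (36391 + 3474) * 100
hit rate = 36391 / 39865 * 100
hit rate = 91.29%

91.29%


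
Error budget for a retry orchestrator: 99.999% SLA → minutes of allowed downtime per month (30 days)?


Formula: allowed downtime = period * (100 - SLA) / 100
Period (month (30 days)) = 43200 minutes
Unavailability fraction = (100 - 99.999) / 100
Allowed downtime = 43200 * (100 - 99.999) / 100
Allowed downtime = 0.432 minutes

0.432 minutes


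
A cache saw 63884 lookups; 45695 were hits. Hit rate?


Formula: hit rate = hits / (hits + misses) * 100
hit rate = 45695 / (45695 + 18189) * 100
hit rate = 45695 / 63884 * 100
hit rate = 71.53%

71.53%


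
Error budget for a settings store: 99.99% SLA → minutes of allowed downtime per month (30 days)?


Formula: allowed downtime = period * (100 - SLA) / 100
Period (month (30 days)) = 43200 minutes
Unavailability fraction = (100 - 99.99) / 100
Allowed downtime = 43200 * (100 - 99.99) / 100
Allowed downtime = 4.32 minutes

4.32 minutes


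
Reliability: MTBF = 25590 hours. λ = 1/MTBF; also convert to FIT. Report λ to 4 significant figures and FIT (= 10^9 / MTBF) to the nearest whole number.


Formula: λ = 1 / MTBF; FIT = λ × 1e9 = 1e9 / MTBF
λ = 1 / 25590 ≈ 3.908e-05 failures/hour
FIT = 1e9 / 25590 ≈ 39078 failures per 1e9 hours (nearest whole number)

λ = 3.908e-05 /h, FIT = 39078


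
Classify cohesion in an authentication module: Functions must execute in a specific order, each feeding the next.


Reasoning: Output of one is input to next
Type: Sequential cohesion

Sequential cohesion


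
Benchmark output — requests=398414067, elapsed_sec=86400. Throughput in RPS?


Formula: throughput = requests / seconds
throughput = 398414067 / 86400
throughput = 4611.27 requests/second

4611.27 requests/second


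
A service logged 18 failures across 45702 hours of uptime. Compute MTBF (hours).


Formula: MTBF = Total operating time / Number of failures
MTBF = 45702 / 18
MTBF = 2539.0 hours

2539.0 hours


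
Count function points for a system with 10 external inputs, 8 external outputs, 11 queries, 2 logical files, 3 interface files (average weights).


UFP = EI*4 + EO*5 + EQ*4 + ILF*10 + EIF*7
UFP = 10*4 + 8*5 + 11*4 + 2*10 + 3*7
UFP = 40 + 40 + 44 + 20 + 21
UFP = 165

165


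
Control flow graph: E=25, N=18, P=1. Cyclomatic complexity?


Formula: V(G) = E - N + 2P
V(G) = 25 - 18 + 2*1
V(G) = 7 + 2
V(G) = 9

9


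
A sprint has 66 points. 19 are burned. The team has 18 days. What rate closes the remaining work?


Formula: Required rate = Remaining points / Days left
Remaining = 66 - 19 = 47 points
Required rate = 47 / 18 = 2.61 points/day

2.61 points/day


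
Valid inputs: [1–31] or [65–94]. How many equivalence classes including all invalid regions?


Valid ranges: [1,31] and [65,94]
Class 1: x < 1 — invalid
Class 2: 1 ≤ x ≤ 31 — valid
Class 3: 31 < x < 65 — invalid (gap between ranges)
Class 4: 65 ≤ x ≤ 94 — valid
Class 5: x > 94 — invalid
Total equivalence classes: 5

5 equivalence classes


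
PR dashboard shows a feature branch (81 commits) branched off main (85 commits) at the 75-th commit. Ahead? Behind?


Common ancestor: commit #75
feature commits after divergence: 81 - 75 = 6
main commits after divergence: 85 - 75 = 10
feature is 6 commits ahead of main
main is 10 commits ahead of feature

feature ahead: 6, main ahead: 10


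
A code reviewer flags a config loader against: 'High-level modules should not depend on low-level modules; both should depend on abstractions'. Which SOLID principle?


This describes the Dependency Inversion Principle (DIP)

Dependency Inversion Principle (DIP)


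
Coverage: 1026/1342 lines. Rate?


Coverage = covered / total * 100
Coverage = 1026 / 1342 * 100
Coverage = 76.45%

76.45%


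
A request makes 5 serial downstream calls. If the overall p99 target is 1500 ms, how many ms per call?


Formula: per_stage = total_budget / stages
per_stage = 1500 / 5
per_stage = 300.0 ms

300.0 ms


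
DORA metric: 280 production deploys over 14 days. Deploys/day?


Formula: deployments per day = releases / days
= 280 / 14
= 20.0 deploys/day
(equivalently, 140.0 deploys/week)

20.0 deploys/day


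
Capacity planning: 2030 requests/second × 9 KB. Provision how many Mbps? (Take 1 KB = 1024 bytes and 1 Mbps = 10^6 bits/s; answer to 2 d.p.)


Formula: Mbps = payload_bytes * RPS * 8 / 1e6
Payload per request = 9 KB = 9 * 1024 = 9216 bytes
Total bytes/sec = 9216 * 2030 = 18708480
Total bits/sec = 18708480 * 8 = 149667840
Mbps = 149667840 / 1e6 = 149.67

149.67 Mbps


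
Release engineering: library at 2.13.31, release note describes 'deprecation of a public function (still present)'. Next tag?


Current: 2.13.31
Change category: 'deprecation of a public function (still present)' → minor bump
SemVer rule: minor bump → increment MINOR, reset PATCH to 0 (MAJOR unchanged)
New: 2.14.0

2.14.0


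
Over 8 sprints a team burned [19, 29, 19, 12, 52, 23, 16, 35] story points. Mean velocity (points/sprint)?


Formula: Avg velocity = Total points / Number of sprints
Points: [19, 29, 19, 12, 52, 23, 16, 35]
Sum = 19 + 29 + 19 + 12 + 52 + 23 + 16 + 35 = 205
Avg velocity = 205 / 8 = 25.63 points/sprint

25.63 points/sprint


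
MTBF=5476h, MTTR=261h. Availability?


Availability = MTBF / (MTBF + MTTR)
Availability = 5476 / (5476 + 261)
Availability = 5476 / 5737
Availability = 95.4506%

95.4506%


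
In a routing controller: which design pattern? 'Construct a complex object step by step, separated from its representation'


This matches the Builder pattern

Builder


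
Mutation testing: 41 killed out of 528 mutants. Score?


Mutation score = killed / total * 100
Mutation score = 41 / 528 * 100
Mutation score = 7.77%

7.77%


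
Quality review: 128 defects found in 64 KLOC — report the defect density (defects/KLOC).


Defect density = defects / KLOC
Defect density = 128 / 64
Defect density = 2.0 defects/KLOC

2.0 defects/KLOC


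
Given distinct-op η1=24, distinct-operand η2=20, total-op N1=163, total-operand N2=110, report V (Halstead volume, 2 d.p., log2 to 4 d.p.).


Formula: V = N * log2(η), where N = N1 + N2 and η = η1 + η2
η = 24 + 20 = 44
N = 163 + 110 = 273
log2(44) ≈ 5.4594
V = 273 * 5.4594 = 1490.42

1490.42


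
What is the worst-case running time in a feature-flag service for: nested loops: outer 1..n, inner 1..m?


Reasoning: product of independent bounds
Complexity: O(n*m)

O(n*m)


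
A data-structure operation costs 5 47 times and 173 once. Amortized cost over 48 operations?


Formula: Amortized cost = Total cost / Operations
Total cost = (47 * 5) + (1 * 173)
Total cost = 235 + 173 = 408
Amortized = 408 / 48 = 8.5

8.5


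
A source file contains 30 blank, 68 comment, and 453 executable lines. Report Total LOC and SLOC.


Total LOC = blank + comment + code
Total LOC = 30 + 68 + 453 = 551
SLOC (source only) = code = 453

Total LOC: 551, SLOC: 453


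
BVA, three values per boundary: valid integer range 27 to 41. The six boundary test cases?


Range: [27, 41]
Boundaries: just below min, min, min+1, max-1, max, just above max
Values: [26, 27, 28, 40, 41, 42]

[26, 27, 28, 40, 41, 42]


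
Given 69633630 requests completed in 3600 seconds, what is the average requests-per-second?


Formula: throughput = requests / seconds
throughput = 69633630 / 3600
throughput = 19342.68 requests/second

19342.68 requests/second


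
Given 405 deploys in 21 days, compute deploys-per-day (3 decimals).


Formula: deployments per day = releases / days
= 405 / 21
= 19.286 deploys/day
(equivalently, 135.0 deploys/week)

19.286 deploys/day


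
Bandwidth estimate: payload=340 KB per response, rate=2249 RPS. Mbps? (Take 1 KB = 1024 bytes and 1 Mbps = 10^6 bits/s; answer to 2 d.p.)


Formula: Mbps = payload_bytes * RPS * 8 / 1e6
Payload per request = 340 KB = 340 * 1024 = 348160 bytes
Total bytes/sec = 348160 * 2249 = 783011840
Total bits/sec = 783011840 * 8 = 6264094720
Mbps = 6264094720 / 1e6 = 6264.09

6264.09 Mbps


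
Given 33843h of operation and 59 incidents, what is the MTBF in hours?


Formula: MTBF = Total operating time / Number of failures
MTBF = 33843 / 59
MTBF = 573.61 hours

573.61 hours


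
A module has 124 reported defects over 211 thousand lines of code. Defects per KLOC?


Defect density = defects / KLOC
Defect density = 124 / 211
Defect density = 0.588 defects/KLOC

0.588 defects/KLOC


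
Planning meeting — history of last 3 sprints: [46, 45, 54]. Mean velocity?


Formula: Avg velocity = Total points / Number of sprints
Points: [46, 45, 54]
Sum = 46 + 45 + 54 = 145
Avg velocity = 145 / 3 = 48.33 points/sprint

48.33 points/sprint


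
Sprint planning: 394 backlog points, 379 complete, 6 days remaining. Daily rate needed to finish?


Formula: Required rate = Remaining points / Days left
Remaining = 394 - 379 = 15 points
Required rate = 15 / 6 = 2.5 points/day

2.5 points/day


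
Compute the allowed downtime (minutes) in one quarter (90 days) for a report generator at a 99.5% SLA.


Formula: allowed downtime = period * (100 - SLA) / 100
Period (quarter (90 days)) = 129600 minutes
Unavailability fraction = (100 - 99.5) / 100
Allowed downtime = 129600 * (100 - 99.5) / 100
Allowed downtime = 648.0 minutes

648.0 minutes


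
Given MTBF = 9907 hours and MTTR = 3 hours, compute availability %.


Availability = MTBF / (MTBF + MTTR)
Availability = 9907 / (9907 + 3)
Availability = 9907 / 9910
Availability = 99.9697%

99.9697%


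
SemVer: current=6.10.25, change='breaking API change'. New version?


Current: 6.10.25
Change category: 'breaking API change' → major bump
SemVer rule: major bump → increment MAJOR, reset MINOR and PATCH to 0
New: 7.0.0

7.0.0


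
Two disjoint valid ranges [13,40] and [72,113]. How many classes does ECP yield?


Valid ranges: [13,40] and [72,113]
Class 1: x < 13 — invalid
Class 2: 13 ≤ x ≤ 40 — valid
Class 3: 40 < x < 72 — invalid (gap between ranges)
Class 4: 72 ≤ x ≤ 113 — valid
Class 5: x > 113 — invalid
Total equivalence classes: 5

5 equivalence classes


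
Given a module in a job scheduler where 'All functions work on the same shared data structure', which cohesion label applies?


Reasoning: Functions share data
Type: Communicational cohesion

Communicational cohesion


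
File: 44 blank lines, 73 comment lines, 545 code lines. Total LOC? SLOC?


Total LOC = blank + comment + code
Total LOC = 44 + 73 + 545 = 662
SLOC (source only) = code = 545

Total LOC: 662, SLOC: 545


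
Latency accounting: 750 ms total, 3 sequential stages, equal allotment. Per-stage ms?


Formula: per_stage = total_budget / stages
per_stage = 750 / 3
per_stage = 250.0 ms

250.0 ms


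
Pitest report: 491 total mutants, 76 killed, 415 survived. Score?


Mutation score = killed / total * 100
Mutation score = 76 / 491 * 100
Mutation score = 15.48%

15.48%


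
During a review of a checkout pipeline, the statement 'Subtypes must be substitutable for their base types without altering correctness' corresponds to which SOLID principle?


This describes the Liskov Substitution Principle (LSP)

Liskov Substitution Principle (LSP)


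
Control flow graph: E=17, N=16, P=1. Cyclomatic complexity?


Formula: V(G) = E - N + 2P
V(G) = 17 - 16 + 2*1
V(G) = 1 + 2
V(G) = 3

3


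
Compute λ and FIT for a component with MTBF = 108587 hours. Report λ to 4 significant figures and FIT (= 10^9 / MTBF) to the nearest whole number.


Formula: λ = 1 / MTBF; FIT = λ × 1e9 = 1e9 / MTBF
λ = 1 / 108587 ≈ 9.209e-06 failures/hour
FIT = 1e9 / 108587 ≈ 9209 failures per 1e9 hours (nearest whole number)

λ = 9.209e-06 /h, FIT = 9209


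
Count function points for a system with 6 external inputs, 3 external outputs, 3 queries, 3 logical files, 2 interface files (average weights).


UFP = EI*4 + EO*5 + EQ*4 + ILF*10 + EIF*7
UFP = 6*4 + 3*5 + 3*4 + 3*10 + 2*7
UFP = 24 + 15 + 12 + 30 + 14
UFP = 95

95


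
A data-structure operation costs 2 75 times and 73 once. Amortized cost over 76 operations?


Formula: Amortized cost = Total cost / Operations
Total cost = (75 * 2) + (1 * 73)
Total cost = 150 + 73 = 223
Amortized = 223 / 76 = 2.9342

2.9342


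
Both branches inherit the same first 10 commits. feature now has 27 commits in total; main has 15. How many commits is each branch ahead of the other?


Common ancestor: commit #10
feature commits after divergence: 27 - 10 = 17
main commits after divergence: 15 - 10 = 5
feature is 17 commits ahead of main
main is 5 commits ahead of feature

feature ahead: 17, main ahead: 5


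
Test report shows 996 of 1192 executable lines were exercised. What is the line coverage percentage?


Coverage = covered / total * 100
Coverage = 996 / 1192 * 100
Coverage = 83.56%

83.56%


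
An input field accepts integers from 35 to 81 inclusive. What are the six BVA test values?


Range: [35, 81]
Boundaries: just below min, min, min+1, max-1, max, just above max
Values: [34, 35, 36, 80, 81, 82]

[34, 35, 36, 80, 81, 82]


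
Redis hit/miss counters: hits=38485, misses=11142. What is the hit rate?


Formula: hit rate = hits / (hits + misses) * 100
hit rate = 38485 / (38485 + 11142) * 100
hit rate = 38485 / 49627 * 100
hit rate = 77.55%

77.55%


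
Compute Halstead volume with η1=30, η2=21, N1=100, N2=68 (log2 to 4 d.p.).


Formula: V = N * log2(η), where N = N1 + N2 and η = η1 + η2
η = 30 + 21 = 51
N = 100 + 68 = 168
log2(51) ≈ 5.6724
V = 168 * 5.6724 = 952.96

952.96


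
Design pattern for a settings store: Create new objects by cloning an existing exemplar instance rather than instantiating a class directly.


This matches the Prototype pattern

Prototype


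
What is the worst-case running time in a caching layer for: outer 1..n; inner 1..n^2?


Reasoning: n times n^2
Complexity: O(n^3)

O(n^3)


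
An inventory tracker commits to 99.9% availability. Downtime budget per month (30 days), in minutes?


Formula: allowed downtime = period * (100 - SLA) / 100
Period (month (30 days)) = 43200 minutes
Unavailability fraction = (100 - 99.9) / 100
Allowed downtime = 43200 * (100 - 99.9) / 100
Allowed downtime = 43.2 minutes

43.2 minutes


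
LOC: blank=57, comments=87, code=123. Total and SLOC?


Total LOC = blank + comment + code
Total LOC = 57 + 87 + 123 = 267
SLOC (source only) = code = 123

Total LOC: 267, SLOC: 123


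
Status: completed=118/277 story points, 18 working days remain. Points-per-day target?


Formula: Required rate = Remaining points / Days left
Remaining = 277 - 118 = 159 points
Required rate = 159 / 18 = 8.83 points/day

8.83 points/day


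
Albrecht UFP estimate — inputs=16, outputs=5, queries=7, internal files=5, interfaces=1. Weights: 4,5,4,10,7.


UFP = EI*4 + EO*5 + EQ*4 + ILF*10 + EIF*7
UFP = 16*4 + 5*5 + 7*4 + 5*10 + 1*7
UFP = 64 + 25 + 28 + 50 + 7
UFP = 174

174


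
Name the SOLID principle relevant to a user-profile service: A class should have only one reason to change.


This describes the Single Responsibility Principle (SRP)

Single Responsibility Principle (SRP)


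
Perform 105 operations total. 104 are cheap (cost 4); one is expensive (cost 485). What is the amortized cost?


Formula: Amortized cost = Total cost / Operations
Total cost = (104 * 4) + (1 * 485)
Total cost = 416 + 485 = 901
Amortized = 901 / 105 = 8.581

8.581


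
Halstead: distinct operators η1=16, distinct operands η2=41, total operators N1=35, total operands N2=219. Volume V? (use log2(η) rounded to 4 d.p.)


Formula: V = N * log2(η), where N = N1 + N2 and η = η1 + η2
η = 16 + 41 = 57
N = 35 + 219 = 254
log2(57) ≈ 5.8329
V = 254 * 5.8329 = 1481.56

1481.56


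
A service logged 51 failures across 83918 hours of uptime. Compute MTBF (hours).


Formula: MTBF = Total operating time / Number of failures
MTBF = 83918 / 51
MTBF = 1645.45 hours

1645.45 hours


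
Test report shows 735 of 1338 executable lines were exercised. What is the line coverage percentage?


Coverage = covered / total * 100
Coverage = 735 / 1338 * 100
Coverage = 54.93%

54.93%


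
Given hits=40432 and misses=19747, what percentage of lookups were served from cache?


Formula: hit rate = hits / (hits + misses) * 100
hit rate = 40432 / (40432 + 19747) * 100
hit rate = 40432 / 60179 * 100
hit rate = 67.19%

67.19%


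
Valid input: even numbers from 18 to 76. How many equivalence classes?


Constraint: even integers in [18, 76]
Class 1: x < 18 — out-of-range invalid
Class 2: x in [18,76] but odd — wrong type invalid
Class 3: x in [18,76] and even — valid
Class 4: x > 76 — out-of-range invalid
Total equivalence classes: 4

4 equivalence classes


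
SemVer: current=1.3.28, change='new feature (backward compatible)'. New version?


Current: 1.3.28
Change category: 'new feature (backward compatible)' → minor bump
SemVer rule: minor bump → increment MINOR, reset PATCH to 0 (MAJOR unchanged)
New: 1.4.0

1.4.0


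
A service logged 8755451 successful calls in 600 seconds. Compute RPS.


Formula: throughput = requests / seconds
throughput = 8755451 / 600
throughput = 14592.42 requests/second

14592.42 requests/second


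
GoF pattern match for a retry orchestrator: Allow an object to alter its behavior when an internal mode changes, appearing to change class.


This matches the State pattern

State


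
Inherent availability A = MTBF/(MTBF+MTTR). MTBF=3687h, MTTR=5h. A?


Availability = MTBF / (MTBF + MTTR)
Availability = 3687 / (3687 + 5)
Availability = 3687 / 3692
Availability = 99.8646%

99.8646%


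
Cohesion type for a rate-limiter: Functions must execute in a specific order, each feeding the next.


Reasoning: Output of one is input to next
Type: Sequential cohesion

Sequential cohesion


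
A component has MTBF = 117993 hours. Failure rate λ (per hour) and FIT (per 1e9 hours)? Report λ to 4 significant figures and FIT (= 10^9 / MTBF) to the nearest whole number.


Formula: λ = 1 / MTBF; FIT = λ × 1e9 = 1e9 / MTBF
λ = 1 / 117993 ≈ 8.475e-06 failures/hour
FIT = 1e9 / 117993 ≈ 8475 failures per 1e9 hours (nearest whole number)

λ = 8.475e-06 /h, FIT = 8475


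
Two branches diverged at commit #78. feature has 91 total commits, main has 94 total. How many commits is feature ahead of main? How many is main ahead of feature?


Common ancestor: commit #78
feature commits after divergence: 91 - 78 = 13
main commits after divergence: 94 - 78 = 16
feature is 13 commits ahead of main
main is 16 commits ahead of feature

feature ahead: 13, main ahead: 16


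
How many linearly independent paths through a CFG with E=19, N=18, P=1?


Formula: V(G) = E - N + 2P
V(G) = 19 - 18 + 2*1
V(G) = 1 + 2
V(G) = 3

3


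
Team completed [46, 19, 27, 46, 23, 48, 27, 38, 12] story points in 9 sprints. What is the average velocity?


Formula: Avg velocity = Total points / Number of sprints
Points: [46, 19, 27, 46, 23, 48, 27, 38, 12]
Sum = 46 + 19 + 27 + 46 + 23 + 48 + 27 + 38 + 12 = 286
Avg velocity = 286 / 9 = 31.78 points/sprint

31.78 points/sprint


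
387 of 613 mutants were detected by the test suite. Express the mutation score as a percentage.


Mutation score = killed / total * 100
Mutation score = 387 / 613 * 100
Mutation score = 63.13%

63.13%


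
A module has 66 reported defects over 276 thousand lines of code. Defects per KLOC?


Defect density = defects / KLOC
Defect density = 66 / 276
Defect density = 0.239 defects/KLOC

0.239 defects/KLOC


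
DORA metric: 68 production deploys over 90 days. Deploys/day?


Formula: deployments per day = releases / days
= 68 / 90
= 0.756 deploys/day
(equivalently, 5.29 deploys/week)

0.756 deploys/day


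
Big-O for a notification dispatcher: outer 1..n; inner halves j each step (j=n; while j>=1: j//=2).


Reasoning: n times log n
Complexity: O(n log n)

O(n log n)


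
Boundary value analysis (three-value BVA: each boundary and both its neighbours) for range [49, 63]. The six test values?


Range: [49, 63]
Boundaries: just below min, min, min+1, max-1, max, just above max
Values: [48, 49, 50, 62, 63, 64]

[48, 49, 50, 62, 63, 64]


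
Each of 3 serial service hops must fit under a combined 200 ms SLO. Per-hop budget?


Formula: per_stage = total_budget / stages
per_stage = 200 / 3
per_stage = 66.67 ms

66.67 ms


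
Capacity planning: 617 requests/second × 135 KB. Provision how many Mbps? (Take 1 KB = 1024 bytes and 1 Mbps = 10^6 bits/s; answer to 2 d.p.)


Formula: Mbps = payload_bytes * RPS * 8 / 1e6
Payload per request = 135 KB = 135 * 1024 = 138240 bytes
Total bytes/sec = 138240 * 617 = 85294080
Total bits/sec = 85294080 * 8 = 682352640
Mbps = 682352640 / 1e6 = 682.35

682.35 Mbps


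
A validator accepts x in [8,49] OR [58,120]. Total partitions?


Valid ranges: [8,49] and [58,120]
Class 1: x < 8 — invalid
Class 2: 8 ≤ x ≤ 49 — valid
Class 3: 49 < x < 58 — invalid (gap between ranges)
Class 4: 58 ≤ x ≤ 120 — valid
Class 5: x > 120 — invalid
Total equivalence classes: 5

5 equivalence classes


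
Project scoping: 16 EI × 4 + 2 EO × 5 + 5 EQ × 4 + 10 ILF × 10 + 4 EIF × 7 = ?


UFP = EI*4 + EO*5 + EQ*4 + ILF*10 + EIF*7
UFP = 16*4 + 2*5 + 5*4 + 10*10 + 4*7
UFP = 64 + 10 + 20 + 100 + 28
UFP = 222

222


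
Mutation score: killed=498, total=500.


Mutation score = killed / total * 100
Mutation score = 498 / 500 * 100
Mutation score = 99.6%

99.6%


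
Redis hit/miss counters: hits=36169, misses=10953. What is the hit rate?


Formula: hit rate = hits / (hits + misses) * 100
hit rate = 36169 / (36169 + 10953) * 100
hit rate = 36169 / 47122 * 100
hit rate = 76.76%

76.76%


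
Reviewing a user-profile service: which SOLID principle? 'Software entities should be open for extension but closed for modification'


This describes the Open/Closed Principle (OCP)

Open/Closed Principle (OCP)


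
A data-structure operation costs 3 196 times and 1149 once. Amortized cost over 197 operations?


Formula: Amortized cost = Total cost / Operations
Total cost = (196 * 3) + (1 * 1149)
Total cost = 588 + 1149 = 1737
Amortized = 1737 / 197 = 8.8173

8.8173


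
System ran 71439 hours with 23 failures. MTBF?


Formula: MTBF = Total operating time / Number of failures
MTBF = 71439 / 23
MTBF = 3106.04 hours

3106.04 hours


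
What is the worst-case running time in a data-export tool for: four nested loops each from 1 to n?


Reasoning: four levels of nesting
Complexity: O(n^4)

O(n^4)


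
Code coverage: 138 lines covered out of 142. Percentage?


Coverage = covered / total * 100
Coverage = 138 / 142 * 100
Coverage = 97.18%

97.18%


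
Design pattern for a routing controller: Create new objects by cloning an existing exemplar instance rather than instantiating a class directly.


This matches the Prototype pattern

Prototype


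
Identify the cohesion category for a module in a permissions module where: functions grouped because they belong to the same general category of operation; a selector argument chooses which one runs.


Reasoning: Grouped by category of activity, not by data or sequence
Type: Logical cohesion

Logical cohesion


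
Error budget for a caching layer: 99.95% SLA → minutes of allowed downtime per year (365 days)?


Formula: allowed downtime = period * (100 - SLA) / 100
Period (year (365 days)) = 525600 minutes
Unavailability fraction = (100 - 99.95) / 100
Allowed downtime = 525600 * (100 - 99.95) / 100
Allowed downtime = 262.8 minutes

262.8 minutes


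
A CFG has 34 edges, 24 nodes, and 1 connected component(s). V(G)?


Formula: V(G) = E - N + 2P
V(G) = 34 - 24 + 2*1
V(G) = 10 + 2
V(G) = 12

12


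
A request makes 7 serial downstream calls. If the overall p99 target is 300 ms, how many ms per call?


Formula: per_stage = total_budget / stages
per_stage = 300 / 7
per_stage = 42.86 ms

42.86 ms


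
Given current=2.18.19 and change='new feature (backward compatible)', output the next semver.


Current: 2.18.19
Change category: 'new feature (backward compatible)' → minor bump
SemVer rule: minor bump → increment MINOR, reset PATCH to 0 (MAJOR unchanged)
New: 2.19.0

2.19.0


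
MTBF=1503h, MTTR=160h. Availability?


Availability = MTBF / (MTBF + MTTR)
Availability = 1503 / (1503 + 160)
Availability = 1503 / 1663
Availability = 90.3788%

90.3788%


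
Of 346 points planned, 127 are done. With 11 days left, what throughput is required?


Formula: Required rate = Remaining points / Days left
Remaining = 346 - 127 = 219 points
Required rate = 219 / 11 = 19.91 points/day

19.91 points/day


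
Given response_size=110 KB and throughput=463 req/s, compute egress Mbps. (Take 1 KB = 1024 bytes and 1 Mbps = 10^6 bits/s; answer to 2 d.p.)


Formula: Mbps = payload_bytes * RPS * 8 / 1e6
Payload per request = 110 KB = 110 * 1024 = 112640 bytes
Total bytes/sec = 112640 * 463 = 52152320
Total bits/sec = 52152320 * 8 = 417218560
Mbps = 417218560 / 1e6 = 417.22

417.22 Mbps


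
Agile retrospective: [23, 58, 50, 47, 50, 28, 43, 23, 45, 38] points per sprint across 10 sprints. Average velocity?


Formula: Avg velocity = Total points / Number of sprints
Points: [23, 58, 50, 47, 50, 28, 43, 23, 45, 38]
Sum = 23 + 58 + 50 + 47 + 50 + 28 + 43 + 23 + 45 + 38 = 405
Avg velocity = 405 / 10 = 40.5 points/sprint

40.5 points/sprint


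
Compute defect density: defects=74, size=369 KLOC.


Defect density = defects / KLOC
Defect density = 74 / 369
Defect density = 0.201 defects/KLOC

0.201 defects/KLOC


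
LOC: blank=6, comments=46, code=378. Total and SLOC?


Total LOC = blank + comment + code
Total LOC = 6 + 46 + 378 = 430
SLOC (source only) = code = 378

Total LOC: 430, SLOC: 378


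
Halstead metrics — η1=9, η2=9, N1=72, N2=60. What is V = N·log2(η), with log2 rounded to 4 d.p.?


Formula: V = N * log2(η), where N = N1 + N2 and η = η1 + η2
η = 9 + 9 = 18
N = 72 + 60 = 132
log2(18) ≈ 4.1699
V = 132 * 4.1699 = 550.43

550.43


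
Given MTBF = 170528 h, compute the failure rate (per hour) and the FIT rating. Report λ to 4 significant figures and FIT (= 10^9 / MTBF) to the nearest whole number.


Formula: λ = 1 / MTBF; FIT = λ × 1e9 = 1e9 / MTBF
λ = 1 / 170528 ≈ 5.864e-06 failures/hour
FIT = 1e9 / 170528 ≈ 5864 failures per 1e9 hours (nearest whole number)

λ = 5.864e-06 /h, FIT = 5864


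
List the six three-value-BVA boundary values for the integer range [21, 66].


Range: [21, 66]
Boundaries: just below min, min, min+1, max-1, max, just above max
Values: [20, 21, 22, 65, 66, 67]

[20, 21, 22, 65, 66, 67]


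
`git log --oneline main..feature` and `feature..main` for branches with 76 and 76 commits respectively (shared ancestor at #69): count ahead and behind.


Common ancestor: commit #69
feature commits after divergence: 76 - 69 = 7
main commits after divergence: 76 - 69 = 7
feature is 7 commits ahead of main
main is 7 commits ahead of feature

feature ahead: 7, main ahead: 7


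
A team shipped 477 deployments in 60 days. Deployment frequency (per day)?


Formula: deployments per day = releases / days
= 477 / 60
= 7.95 deploys/day
(equivalently, 55.65 deploys/week)

7.95 deploys/day


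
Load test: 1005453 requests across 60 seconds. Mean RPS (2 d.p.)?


Formula: throughput = requests / seconds
throughput = 1005453 / 60
throughput = 16757.55 requests/second

16757.55 requests/second


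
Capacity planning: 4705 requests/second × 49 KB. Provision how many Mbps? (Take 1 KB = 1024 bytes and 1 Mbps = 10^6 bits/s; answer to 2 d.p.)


Formula: Mbps = payload_bytes * RPS * 8 / 1e6
Payload per request = 49 KB = 49 * 1024 = 50176 bytes
Total bytes/sec = 50176 * 4705 = 236078080
Total bits/sec = 236078080 * 8 = 1888624640
Mbps = 1888624640 / 1e6 = 1888.62

1888.62 Mbps


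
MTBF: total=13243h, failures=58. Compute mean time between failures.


Formula: MTBF = Total operating time / Number of failures
MTBF = 13243 / 58
MTBF = 228.33 hours

228.33 hours


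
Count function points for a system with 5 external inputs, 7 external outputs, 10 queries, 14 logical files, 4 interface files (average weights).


UFP = EI*4 + EO*5 + EQ*4 + ILF*10 + EIF*7
UFP = 5*4 + 7*5 + 10*4 + 14*10 + 4*7
UFP = 20 + 35 + 40 + 140 + 28
UFP = 263

263


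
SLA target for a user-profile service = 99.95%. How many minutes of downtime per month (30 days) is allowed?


Formula: allowed downtime = period * (100 - SLA) / 100
Period (month (30 days)) = 43200 minutes
Unavailability fraction = (100 - 99.95) / 100
Allowed downtime = 43200 * (100 - 99.95) / 100
Allowed downtime = 21.6 minutes

21.6 minutes


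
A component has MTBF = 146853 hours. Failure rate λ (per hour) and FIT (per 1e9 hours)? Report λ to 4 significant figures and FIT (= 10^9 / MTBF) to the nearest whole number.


Formula: λ = 1 / MTBF; FIT = λ × 1e9 = 1e9 / MTBF
λ = 1 / 146853 ≈ 6.810e-06 failures/hour
FIT = 1e9 / 146853 ≈ 6810 failures per 1e9 hours (nearest whole number)

λ = 6.810e-06 /h, FIT = 6810


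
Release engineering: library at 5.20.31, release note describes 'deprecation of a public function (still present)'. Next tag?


Current: 5.20.31
Change category: 'deprecation of a public function (still present)' → minor bump
SemVer rule: minor bump → increment MINOR, reset PATCH to 0 (MAJOR unchanged)
New: 5.21.0

5.21.0


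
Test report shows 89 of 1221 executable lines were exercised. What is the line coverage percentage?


Coverage = covered / total * 100
Coverage = 89 / 1221 * 100
Coverage = 7.29%

7.29%


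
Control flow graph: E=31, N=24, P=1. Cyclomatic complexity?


Formula: V(G) = E - N + 2P
V(G) = 31 - 24 + 2*1
V(G) = 7 + 2
V(G) = 9

9


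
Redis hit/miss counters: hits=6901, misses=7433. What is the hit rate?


Formula: hit rate = hits / (hits + misses) * 100
hit rate = 6901 / (6901 + 7433) * 100
hit rate = 6901 / 14334 * 100
hit rate = 48.14%

48.14%


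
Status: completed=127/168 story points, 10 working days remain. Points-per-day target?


Formula: Required rate = Remaining points / Days left
Remaining = 168 - 127 = 41 points
Required rate = 41 / 10 = 4.1 points/day

4.1 points/day


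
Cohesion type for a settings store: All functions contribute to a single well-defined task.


Reasoning: Best: single purpose
Type: Functional cohesion

Functional cohesion


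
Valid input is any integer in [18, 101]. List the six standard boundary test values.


Range: [18, 101]
Boundaries: just below min, min, min+1, max-1, max, just above max
Values: [17, 18, 19, 100, 101, 102]

[17, 18, 19, 100, 101, 102]


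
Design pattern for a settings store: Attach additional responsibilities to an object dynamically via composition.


This matches the Decorator pattern

Decorator


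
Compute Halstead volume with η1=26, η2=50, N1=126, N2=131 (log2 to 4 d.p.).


Formula: V = N * log2(η), where N = N1 + N2 and η = η1 + η2
η = 26 + 50 = 76
N = 126 + 131 = 257
log2(76) ≈ 6.2479
V = 257 * 6.2479 = 1605.71

1605.71


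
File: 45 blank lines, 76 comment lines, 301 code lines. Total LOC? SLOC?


Total LOC = blank + comment + code
Total LOC = 45 + 76 + 301 = 422
SLOC (source only) = code = 301

Total LOC: 422, SLOC: 301


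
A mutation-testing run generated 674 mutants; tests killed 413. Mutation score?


Mutation score = killed / total * 100
Mutation score = 413 / 674 * 100
Mutation score = 61.28%

61.28%


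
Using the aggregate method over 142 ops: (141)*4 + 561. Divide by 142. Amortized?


Formula: Amortized cost = Total cost / Operations
Total cost = (141 * 4) + (1 * 561)
Total cost = 564 + 561 = 1125
Amortized = 1125 / 142 = 7.9225

7.9225


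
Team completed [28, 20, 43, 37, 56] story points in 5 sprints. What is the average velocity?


Formula: Avg velocity = Total points / Number of sprints
Points: [28, 20, 43, 37, 56]
Sum = 28 + 20 + 43 + 37 + 56 = 184
Avg velocity = 184 / 5 = 36.8 points/sprint

36.8 points/sprint


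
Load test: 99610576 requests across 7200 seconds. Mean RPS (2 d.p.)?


Formula: throughput = requests / seconds
throughput = 99610576 / 7200
throughput = 13834.8 requests/second

13834.8 requests/second


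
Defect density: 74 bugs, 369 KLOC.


Defect density = defects / KLOC
Defect density = 74 / 369
Defect density = 0.201 defects/KLOC

0.201 defects/KLOC


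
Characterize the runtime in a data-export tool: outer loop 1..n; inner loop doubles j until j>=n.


Reasoning: linear outer times logarithmic inner
Complexity: O(n log n)

O(n log n)


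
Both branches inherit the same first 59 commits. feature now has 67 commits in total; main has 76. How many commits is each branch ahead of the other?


Common ancestor: commit #59
feature commits after divergence: 67 - 59 = 8
main commits after divergence: 76 - 59 = 17
feature is 8 commits ahead of main
main is 17 commits ahead of feature

feature ahead: 8, main ahead: 17


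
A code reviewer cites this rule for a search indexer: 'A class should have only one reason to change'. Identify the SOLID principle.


This describes the Single Responsibility Principle (SRP)

Single Responsibility Principle (SRP)
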